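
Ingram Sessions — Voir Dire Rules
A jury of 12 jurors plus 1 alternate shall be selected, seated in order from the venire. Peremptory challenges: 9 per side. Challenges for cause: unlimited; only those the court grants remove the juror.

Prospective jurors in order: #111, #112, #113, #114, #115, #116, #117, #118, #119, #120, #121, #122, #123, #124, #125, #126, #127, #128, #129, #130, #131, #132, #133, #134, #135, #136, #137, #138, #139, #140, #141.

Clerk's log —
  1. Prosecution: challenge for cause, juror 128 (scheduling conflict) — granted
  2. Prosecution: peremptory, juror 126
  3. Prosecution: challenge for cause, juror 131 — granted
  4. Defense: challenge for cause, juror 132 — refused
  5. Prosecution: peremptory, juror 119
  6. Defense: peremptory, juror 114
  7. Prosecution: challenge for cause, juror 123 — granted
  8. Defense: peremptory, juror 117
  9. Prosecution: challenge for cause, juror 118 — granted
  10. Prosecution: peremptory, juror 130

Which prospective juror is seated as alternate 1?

132

Removed: #114, #117, #118, #119, #123, #126, #128, #130, #131. (#132 stays — for-cause denied.)
Seating in order: seats 1–12 → #111, #112, #113, #115, #116, #120, #121, #122, #124, #125, #127, #129; alternates → #132.
So alternate 1 is #132.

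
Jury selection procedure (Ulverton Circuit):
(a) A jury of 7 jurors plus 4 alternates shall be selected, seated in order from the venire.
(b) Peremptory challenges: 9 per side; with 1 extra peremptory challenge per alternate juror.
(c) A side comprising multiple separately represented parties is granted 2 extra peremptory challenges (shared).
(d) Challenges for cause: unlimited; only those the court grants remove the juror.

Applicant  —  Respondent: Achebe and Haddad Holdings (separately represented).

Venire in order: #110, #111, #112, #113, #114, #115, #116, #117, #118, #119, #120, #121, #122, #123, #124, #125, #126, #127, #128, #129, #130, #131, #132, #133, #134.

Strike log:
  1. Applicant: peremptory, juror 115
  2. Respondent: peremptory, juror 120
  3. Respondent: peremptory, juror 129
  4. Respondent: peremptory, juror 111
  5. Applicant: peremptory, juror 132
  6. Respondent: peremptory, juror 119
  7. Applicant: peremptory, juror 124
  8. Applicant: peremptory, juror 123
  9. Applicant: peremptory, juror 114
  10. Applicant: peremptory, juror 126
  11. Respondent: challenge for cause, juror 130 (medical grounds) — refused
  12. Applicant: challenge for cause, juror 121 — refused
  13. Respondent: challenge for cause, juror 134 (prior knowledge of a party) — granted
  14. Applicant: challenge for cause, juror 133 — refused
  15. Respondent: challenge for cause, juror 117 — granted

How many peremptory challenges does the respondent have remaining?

Respondent allotment: 9 base + 1 × 4 alternates + 2 multi-party = 15.
Respondent peremptories used: #120, #129, #111, #119 — 4 (for-cause on #130, #134, #117 don't count).
Remaining: 15 − 4 = 11.

11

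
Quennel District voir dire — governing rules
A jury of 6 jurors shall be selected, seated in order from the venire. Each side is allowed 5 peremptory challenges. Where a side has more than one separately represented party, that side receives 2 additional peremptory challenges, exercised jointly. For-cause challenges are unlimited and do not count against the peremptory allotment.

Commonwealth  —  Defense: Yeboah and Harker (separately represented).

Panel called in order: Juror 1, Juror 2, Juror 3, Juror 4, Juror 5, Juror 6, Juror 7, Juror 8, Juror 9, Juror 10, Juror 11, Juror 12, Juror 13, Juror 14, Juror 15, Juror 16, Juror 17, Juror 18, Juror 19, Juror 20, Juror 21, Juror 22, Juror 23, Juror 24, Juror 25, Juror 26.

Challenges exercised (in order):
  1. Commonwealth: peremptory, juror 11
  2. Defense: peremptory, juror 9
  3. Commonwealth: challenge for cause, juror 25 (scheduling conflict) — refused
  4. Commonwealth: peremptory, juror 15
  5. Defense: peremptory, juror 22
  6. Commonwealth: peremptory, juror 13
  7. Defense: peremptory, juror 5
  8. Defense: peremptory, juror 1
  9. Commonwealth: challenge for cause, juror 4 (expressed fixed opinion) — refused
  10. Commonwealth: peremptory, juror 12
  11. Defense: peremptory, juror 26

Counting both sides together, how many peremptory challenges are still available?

3

Commonwealth allotment: 5. Defense allotment: 5 base + 2 multi-party = 7.
Commonwealth peremptories used: #11, #15, #13, #12 — 4 (for-cause on #25, #4 don't count).
Defense peremptories used: #9, #22, #5, #1, #26 — 5.
Remaining: (5 − 4) + (7 − 5) = 3.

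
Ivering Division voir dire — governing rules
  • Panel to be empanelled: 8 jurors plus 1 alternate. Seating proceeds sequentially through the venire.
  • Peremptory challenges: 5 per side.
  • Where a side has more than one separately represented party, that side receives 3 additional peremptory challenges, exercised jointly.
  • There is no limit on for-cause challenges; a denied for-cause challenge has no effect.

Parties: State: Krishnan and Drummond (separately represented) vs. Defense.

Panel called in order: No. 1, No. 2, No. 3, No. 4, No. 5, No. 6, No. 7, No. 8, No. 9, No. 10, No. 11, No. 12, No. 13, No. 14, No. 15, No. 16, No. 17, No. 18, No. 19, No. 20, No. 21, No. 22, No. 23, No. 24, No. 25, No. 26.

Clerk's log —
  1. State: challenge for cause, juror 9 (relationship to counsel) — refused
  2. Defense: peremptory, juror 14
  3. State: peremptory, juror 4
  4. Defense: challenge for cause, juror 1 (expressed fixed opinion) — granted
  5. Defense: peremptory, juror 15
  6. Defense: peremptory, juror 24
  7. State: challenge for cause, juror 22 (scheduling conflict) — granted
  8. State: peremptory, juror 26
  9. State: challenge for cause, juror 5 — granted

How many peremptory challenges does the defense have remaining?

2

Defense allotment: 5.
Defense peremptories used: #14, #15, #24 — 3 (the for-cause on #1 doesn't count).
Remaining: 5 − 3 = 2.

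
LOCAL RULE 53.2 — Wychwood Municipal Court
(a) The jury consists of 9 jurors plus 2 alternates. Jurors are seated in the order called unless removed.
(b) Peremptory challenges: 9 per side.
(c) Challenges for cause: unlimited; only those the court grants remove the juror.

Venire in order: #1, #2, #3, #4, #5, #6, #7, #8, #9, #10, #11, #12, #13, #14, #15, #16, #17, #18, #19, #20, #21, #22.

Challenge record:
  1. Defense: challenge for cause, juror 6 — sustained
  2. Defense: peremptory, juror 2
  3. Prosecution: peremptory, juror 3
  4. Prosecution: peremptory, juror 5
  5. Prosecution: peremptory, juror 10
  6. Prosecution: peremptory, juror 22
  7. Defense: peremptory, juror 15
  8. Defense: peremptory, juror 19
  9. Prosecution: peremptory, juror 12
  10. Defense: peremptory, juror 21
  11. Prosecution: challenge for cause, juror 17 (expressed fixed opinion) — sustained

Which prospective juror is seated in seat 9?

Removed: #2, #3, #5, #6, #10, #12, #15, #17, #19, #21, #22.
Seating in order: seats 1–9 → #1, #4, #7, #8, #9, #11, #13, #14, #16; alternates → #18, #20.
So seat 9 is #16.

16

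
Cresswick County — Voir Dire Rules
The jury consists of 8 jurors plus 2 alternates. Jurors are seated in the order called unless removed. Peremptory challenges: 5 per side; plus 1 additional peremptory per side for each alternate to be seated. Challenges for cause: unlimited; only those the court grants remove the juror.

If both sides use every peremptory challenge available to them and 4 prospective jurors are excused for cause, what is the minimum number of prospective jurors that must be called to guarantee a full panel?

Seats to fill: 8 + 2 alternates = 10.
Peremptories: 5 + 1×2 = 7 per side × 2 sides = 14.
For-cause removals: 4.
Minimum venire: 10 + 14 + 4 = 28.

28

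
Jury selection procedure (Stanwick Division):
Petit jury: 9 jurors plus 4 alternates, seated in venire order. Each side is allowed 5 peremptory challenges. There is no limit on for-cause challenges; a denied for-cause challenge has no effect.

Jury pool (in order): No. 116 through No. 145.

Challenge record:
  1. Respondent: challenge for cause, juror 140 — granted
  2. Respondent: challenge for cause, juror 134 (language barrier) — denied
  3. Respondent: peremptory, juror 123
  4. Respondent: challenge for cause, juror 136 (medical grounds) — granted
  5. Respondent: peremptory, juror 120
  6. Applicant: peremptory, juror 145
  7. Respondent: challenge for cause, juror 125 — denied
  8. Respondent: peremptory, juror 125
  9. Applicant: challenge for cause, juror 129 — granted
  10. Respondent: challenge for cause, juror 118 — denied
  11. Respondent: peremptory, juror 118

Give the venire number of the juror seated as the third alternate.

132

Removed: #118, #120, #123, #125, #129, #136, #140, #145. (#134 stays — for-cause denied.)
Filling seats in venire order through position 12: #116, #117, #119, #121, #122, #124, #126, #127, #128, #130, #131, #132.
So alternate 3 is #132.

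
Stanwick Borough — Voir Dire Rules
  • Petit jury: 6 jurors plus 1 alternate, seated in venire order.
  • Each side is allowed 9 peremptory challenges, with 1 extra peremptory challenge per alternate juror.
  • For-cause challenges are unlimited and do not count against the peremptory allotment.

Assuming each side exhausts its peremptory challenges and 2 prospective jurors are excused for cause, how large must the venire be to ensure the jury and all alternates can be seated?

29

Seats to fill: 6 + 1 alternates = 7.
Peremptories: 9 + 1×1 = 10 per side × 2 sides = 20.
For-cause removals: 2.
Minimum venire: 7 + 20 + 2 = 29.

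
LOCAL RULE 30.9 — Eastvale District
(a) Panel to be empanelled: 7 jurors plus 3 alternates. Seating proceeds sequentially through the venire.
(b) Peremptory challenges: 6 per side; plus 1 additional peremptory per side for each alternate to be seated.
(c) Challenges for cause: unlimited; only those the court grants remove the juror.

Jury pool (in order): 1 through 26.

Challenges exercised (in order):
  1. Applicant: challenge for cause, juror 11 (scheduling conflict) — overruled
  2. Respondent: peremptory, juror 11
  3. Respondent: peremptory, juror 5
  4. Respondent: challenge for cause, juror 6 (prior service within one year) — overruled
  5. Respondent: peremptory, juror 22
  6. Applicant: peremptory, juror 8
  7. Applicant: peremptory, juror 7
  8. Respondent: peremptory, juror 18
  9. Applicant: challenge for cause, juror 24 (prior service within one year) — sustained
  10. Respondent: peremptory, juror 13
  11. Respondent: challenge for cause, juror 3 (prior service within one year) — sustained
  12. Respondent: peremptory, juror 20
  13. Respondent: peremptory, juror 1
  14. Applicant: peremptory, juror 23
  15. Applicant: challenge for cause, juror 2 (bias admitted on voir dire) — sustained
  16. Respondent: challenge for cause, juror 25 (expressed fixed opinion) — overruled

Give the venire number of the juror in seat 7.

Removed: #1, #2, #3, #5, #7, #8, #11, #13, #18, #20, #22, #23, #24. (#6, #25 stay — for-cause denied.)
Seating in order: seats 1–7 → #4, #6, #9, #10, #12, #14, #15; alternates → #16, #17, #19.
So seat 7 is #15.

15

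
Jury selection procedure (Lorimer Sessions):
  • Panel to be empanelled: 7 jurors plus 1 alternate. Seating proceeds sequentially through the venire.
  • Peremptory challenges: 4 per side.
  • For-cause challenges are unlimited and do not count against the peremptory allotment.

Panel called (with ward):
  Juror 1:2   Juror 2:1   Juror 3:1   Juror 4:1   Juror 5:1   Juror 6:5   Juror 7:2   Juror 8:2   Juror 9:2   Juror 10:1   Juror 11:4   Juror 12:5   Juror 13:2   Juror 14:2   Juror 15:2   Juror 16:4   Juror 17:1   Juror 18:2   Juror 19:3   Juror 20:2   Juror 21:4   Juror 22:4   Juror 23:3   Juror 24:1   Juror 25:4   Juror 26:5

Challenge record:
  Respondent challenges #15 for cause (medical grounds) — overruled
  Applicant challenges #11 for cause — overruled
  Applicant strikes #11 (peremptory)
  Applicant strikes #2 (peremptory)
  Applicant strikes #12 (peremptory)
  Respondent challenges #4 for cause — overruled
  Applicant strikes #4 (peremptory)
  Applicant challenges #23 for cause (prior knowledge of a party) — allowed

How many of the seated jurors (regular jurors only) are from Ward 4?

0

Removed: #2, #4, #11, #12, #23.
Seated jurors 1–7: #1, #3, #5, #6, #7, #8, #9 (alternates #10 not counted).
None of those are in Ward 4 → 0.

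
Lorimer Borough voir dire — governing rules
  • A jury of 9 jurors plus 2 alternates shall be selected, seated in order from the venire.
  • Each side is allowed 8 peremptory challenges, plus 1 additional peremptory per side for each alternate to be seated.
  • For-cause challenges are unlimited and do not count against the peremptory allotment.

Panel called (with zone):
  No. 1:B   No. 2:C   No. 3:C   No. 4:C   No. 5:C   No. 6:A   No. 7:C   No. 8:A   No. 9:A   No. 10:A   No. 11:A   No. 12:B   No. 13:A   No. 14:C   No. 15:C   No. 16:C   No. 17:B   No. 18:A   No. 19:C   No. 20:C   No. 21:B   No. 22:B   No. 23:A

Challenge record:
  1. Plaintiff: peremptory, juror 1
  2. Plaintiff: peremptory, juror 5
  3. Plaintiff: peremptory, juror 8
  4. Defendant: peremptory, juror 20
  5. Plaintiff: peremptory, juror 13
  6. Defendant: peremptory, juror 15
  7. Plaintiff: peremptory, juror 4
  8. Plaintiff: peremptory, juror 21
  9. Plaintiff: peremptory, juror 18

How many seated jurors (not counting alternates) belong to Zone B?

Removed: #1, #4, #5, #8, #13, #15, #18, #20, #21.
Seated jurors 1–9: #2, #3, #6, #7, #9, #10, #11, #12, #14 (alternates #16, #17 not counted).
Of those, in Zone B: #12 → 1.

1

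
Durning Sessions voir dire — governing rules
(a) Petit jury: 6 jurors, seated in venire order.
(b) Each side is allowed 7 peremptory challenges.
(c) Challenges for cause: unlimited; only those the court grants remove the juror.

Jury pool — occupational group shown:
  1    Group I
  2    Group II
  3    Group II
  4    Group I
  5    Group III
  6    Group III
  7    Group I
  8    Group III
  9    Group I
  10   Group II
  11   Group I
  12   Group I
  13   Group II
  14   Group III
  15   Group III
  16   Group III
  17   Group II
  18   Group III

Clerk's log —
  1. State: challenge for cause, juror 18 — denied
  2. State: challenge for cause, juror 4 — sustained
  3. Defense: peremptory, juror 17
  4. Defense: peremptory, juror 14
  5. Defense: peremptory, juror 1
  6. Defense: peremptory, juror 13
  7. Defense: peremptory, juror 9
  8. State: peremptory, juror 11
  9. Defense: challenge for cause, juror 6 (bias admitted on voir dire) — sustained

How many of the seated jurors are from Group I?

1

Removed: #1, #4, #6, #9, #11, #13, #14, #17.
Seated jurors 1–6: #2, #3, #5, #7, #8, #10.
Of those, in Group I: #7 → 1.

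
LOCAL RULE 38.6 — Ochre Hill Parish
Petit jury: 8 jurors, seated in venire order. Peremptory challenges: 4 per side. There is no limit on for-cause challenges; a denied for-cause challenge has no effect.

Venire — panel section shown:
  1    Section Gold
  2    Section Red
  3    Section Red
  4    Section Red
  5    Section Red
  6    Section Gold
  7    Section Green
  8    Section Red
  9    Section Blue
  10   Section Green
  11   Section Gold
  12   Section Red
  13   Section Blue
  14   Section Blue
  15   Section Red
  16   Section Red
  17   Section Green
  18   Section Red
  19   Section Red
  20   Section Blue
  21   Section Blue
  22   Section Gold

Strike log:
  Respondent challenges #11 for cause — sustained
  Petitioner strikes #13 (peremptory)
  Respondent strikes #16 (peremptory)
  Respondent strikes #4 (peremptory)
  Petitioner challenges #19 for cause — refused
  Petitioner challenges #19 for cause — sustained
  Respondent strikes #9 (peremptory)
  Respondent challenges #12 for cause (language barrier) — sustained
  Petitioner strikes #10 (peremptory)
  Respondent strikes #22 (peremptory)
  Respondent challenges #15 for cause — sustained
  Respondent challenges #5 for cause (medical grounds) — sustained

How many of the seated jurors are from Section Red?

Removed: #4, #5, #9, #10, #11, #12, #13, #15, #16, #19, #22.
Seated jurors 1–8: #1, #2, #3, #6, #7, #8, #14, #17.
Of those, in Section Red: #2, #3, #8 → 3.

3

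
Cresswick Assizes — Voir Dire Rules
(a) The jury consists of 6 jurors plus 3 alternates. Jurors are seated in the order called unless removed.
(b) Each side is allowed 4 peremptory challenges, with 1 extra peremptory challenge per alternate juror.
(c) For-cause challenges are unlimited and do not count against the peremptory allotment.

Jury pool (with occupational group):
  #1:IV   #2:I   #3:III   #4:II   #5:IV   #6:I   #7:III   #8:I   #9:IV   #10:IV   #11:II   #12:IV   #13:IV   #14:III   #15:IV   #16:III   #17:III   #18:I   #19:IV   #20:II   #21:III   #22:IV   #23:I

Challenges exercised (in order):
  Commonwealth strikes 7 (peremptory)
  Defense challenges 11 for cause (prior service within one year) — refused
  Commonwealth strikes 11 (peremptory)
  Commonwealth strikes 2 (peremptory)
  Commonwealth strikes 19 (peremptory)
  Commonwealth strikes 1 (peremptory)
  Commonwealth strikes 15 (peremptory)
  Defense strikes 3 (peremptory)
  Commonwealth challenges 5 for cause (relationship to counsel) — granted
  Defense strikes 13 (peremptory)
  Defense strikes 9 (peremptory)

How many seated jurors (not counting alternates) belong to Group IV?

2

Removed: #1, #2, #3, #5, #7, #9, #11, #13, #15, #19.
Seated jurors 1–6: #4, #6, #8, #10, #12, #14 (alternates #16, #17, #18 not counted).
Of those, in Group IV: #10, #12 → 2.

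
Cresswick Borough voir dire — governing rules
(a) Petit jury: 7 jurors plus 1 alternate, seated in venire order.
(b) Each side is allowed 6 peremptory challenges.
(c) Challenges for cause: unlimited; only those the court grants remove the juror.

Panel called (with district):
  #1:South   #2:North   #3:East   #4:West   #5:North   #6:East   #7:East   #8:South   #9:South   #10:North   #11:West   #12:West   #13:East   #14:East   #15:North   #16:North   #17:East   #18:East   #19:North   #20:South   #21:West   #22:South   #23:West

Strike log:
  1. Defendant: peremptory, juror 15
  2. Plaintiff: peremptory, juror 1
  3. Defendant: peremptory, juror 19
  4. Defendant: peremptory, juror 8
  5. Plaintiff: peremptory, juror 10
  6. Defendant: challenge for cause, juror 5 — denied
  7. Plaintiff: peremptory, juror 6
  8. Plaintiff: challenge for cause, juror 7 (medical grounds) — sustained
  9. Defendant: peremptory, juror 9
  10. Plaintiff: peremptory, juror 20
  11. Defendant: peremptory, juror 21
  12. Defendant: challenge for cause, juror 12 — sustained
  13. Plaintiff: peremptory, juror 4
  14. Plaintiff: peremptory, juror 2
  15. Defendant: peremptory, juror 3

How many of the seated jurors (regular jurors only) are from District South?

0

Removed: #1, #2, #3, #4, #6, #7, #8, #9, #10, #12, #15, #19, #20, #21.
Seated jurors 1–7: #5, #11, #13, #14, #16, #17, #18 (alternates #22 not counted).
None of those are in District South → 0.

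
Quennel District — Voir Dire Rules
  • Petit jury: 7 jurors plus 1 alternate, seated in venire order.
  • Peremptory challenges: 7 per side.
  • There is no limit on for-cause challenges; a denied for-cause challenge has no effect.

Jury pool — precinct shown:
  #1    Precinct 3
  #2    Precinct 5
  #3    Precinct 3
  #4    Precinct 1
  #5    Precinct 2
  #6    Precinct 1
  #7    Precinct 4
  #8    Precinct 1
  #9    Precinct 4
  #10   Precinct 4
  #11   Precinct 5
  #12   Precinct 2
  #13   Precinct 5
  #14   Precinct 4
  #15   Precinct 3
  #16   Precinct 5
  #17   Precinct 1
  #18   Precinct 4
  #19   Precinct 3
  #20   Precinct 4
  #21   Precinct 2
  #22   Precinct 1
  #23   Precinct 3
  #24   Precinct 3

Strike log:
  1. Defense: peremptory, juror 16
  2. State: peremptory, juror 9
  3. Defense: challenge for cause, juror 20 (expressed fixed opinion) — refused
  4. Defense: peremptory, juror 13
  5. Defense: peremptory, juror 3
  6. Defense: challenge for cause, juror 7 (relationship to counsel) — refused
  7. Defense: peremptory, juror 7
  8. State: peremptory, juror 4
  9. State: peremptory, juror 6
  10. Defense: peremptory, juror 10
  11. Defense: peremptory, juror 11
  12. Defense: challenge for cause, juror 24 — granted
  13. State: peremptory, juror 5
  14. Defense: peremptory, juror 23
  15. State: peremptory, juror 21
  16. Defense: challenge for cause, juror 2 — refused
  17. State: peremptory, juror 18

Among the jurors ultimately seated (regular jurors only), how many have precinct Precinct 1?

2

Removed: #3, #4, #5, #6, #7, #9, #10, #11, #13, #16, #18, #21, #23, #24.
Seated jurors 1–7: #1, #2, #8, #12, #14, #15, #17 (alternates #19 not counted).
Of those, in Precinct 1: #8, #17 → 2.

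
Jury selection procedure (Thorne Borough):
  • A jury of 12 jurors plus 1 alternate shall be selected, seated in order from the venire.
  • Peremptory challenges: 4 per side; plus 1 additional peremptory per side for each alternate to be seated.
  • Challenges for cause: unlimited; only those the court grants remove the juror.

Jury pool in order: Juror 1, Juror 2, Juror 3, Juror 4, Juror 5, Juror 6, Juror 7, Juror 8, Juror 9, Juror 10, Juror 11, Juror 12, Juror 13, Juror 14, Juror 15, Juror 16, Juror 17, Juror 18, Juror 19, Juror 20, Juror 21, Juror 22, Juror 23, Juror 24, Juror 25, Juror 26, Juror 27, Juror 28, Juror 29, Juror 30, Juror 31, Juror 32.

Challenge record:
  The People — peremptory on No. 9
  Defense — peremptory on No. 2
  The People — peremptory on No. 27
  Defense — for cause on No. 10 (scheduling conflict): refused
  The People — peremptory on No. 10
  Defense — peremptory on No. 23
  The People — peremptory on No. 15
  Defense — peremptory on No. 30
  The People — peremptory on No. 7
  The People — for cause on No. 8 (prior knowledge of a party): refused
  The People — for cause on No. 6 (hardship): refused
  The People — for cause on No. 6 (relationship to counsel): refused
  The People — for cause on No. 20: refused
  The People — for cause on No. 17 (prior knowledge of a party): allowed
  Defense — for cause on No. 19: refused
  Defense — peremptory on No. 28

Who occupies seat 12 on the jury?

18

Removed: #2, #7, #9, #10, #15, #17, #23, #27, #28, #30. (#6, #8, #19, #20 stay — for-cause denied.)
Seating in order: seats 1–12 → #1, #3, #4, #5, #6, #8, #11, #12, #13, #14, #16, #18; alternates → #19.
So seat 12 is #18.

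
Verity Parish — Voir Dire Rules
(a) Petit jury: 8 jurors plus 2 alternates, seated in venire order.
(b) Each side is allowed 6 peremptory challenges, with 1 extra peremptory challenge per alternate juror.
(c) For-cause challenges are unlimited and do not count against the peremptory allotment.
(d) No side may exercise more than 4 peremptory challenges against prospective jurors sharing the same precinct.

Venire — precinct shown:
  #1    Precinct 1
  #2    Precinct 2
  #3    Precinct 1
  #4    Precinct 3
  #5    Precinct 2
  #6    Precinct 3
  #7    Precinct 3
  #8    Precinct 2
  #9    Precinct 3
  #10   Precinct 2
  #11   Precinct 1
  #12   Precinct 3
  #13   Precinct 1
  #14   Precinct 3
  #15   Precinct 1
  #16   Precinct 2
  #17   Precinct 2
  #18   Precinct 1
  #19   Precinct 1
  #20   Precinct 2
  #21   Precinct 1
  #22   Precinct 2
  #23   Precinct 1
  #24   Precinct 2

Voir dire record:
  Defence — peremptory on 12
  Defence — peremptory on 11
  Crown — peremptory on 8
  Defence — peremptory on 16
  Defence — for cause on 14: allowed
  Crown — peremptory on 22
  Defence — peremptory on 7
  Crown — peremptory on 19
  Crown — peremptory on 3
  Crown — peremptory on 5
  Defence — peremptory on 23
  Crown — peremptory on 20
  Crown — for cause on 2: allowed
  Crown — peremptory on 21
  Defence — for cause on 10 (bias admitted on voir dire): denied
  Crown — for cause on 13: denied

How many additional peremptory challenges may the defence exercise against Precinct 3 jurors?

2

Defence peremptories so far: #12, #11, #16, #7, #23 — 5 of 8 used, 3 left overall.
Against Precinct 3: #12, #7 — 2 used; per-precinct cap 4 leaves 2.
Binding limit: min(3, 2) = 2.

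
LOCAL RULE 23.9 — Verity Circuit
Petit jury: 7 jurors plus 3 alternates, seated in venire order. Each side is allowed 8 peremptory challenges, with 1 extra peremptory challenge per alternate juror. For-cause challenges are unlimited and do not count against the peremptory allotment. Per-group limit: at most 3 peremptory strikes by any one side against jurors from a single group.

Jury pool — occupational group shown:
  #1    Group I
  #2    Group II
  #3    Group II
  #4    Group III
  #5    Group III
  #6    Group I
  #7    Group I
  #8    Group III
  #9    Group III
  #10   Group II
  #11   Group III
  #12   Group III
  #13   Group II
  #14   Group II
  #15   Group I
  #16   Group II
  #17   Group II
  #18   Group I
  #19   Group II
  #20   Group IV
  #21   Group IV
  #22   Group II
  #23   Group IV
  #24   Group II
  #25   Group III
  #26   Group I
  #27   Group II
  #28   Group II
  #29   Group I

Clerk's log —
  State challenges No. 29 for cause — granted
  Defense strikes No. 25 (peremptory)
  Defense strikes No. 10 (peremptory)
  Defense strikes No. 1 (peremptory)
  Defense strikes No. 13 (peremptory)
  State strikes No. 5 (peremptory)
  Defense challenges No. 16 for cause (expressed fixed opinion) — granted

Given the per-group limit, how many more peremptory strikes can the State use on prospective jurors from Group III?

2

State peremptories so far: #5 — 1 of 11 used, 10 left overall.
Against Group III: #5 — 1 used; per-group cap 3 leaves 2.
Binding limit: min(10, 2) = 2.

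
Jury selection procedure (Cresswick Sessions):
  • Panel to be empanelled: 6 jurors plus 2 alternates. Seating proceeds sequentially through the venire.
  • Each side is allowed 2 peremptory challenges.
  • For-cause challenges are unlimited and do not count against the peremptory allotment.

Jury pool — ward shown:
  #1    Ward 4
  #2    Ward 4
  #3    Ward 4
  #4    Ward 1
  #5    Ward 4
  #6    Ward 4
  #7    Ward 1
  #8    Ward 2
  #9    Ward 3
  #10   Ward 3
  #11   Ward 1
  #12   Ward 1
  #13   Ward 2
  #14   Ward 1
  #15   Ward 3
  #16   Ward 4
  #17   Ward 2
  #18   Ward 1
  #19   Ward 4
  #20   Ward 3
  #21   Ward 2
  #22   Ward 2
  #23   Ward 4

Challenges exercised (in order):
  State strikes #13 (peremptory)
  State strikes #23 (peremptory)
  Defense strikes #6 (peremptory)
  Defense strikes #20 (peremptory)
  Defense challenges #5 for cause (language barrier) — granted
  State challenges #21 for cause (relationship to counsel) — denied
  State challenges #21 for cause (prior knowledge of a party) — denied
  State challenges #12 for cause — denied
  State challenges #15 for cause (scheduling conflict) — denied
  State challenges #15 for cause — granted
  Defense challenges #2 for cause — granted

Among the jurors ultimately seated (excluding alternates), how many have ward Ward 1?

Removed: #2, #5, #6, #13, #15, #20, #23.
Seated jurors 1–6: #1, #3, #4, #7, #8, #9 (alternates #10, #11 not counted).
Of those, in Ward 1: #4, #7 → 2.

2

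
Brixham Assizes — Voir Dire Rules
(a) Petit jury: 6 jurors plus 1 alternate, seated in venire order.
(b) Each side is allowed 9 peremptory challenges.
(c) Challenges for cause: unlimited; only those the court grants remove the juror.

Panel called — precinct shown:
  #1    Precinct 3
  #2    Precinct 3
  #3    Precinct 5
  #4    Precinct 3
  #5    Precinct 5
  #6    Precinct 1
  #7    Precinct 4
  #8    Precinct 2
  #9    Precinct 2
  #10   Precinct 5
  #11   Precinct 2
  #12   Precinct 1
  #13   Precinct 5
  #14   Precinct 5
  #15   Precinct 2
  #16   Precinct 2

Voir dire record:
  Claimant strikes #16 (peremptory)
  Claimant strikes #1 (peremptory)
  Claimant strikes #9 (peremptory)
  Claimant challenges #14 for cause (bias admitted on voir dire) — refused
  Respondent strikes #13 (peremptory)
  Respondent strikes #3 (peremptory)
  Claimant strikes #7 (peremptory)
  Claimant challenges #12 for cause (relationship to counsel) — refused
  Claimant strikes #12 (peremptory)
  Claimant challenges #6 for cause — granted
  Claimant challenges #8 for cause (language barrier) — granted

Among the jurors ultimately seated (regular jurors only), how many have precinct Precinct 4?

0

Removed: #1, #3, #6, #7, #8, #9, #12, #13, #16.
Seated jurors 1–6: #2, #4, #5, #10, #11, #14 (alternates #15 not counted).
None of those are in Precinct 4 → 0.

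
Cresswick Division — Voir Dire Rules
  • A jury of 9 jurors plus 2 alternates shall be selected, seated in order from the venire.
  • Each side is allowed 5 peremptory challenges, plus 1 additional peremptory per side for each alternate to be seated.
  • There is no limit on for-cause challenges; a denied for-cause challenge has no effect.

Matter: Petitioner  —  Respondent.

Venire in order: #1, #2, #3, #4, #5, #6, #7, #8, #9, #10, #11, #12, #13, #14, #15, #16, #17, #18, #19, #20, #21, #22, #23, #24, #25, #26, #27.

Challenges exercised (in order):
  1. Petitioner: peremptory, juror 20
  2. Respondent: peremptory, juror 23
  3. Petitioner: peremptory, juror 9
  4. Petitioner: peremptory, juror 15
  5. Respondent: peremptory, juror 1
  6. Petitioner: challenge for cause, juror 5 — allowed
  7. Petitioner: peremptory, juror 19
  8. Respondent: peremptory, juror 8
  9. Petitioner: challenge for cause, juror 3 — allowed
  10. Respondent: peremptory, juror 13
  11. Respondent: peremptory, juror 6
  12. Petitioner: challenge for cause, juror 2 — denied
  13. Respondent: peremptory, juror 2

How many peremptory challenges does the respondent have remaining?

1

Respondent allotment: 5 base + 1 × 2 alternates = 7.
Respondent peremptories used: #23, #1, #8, #13, #6, #2 — 6.
Remaining: 7 − 6 = 1.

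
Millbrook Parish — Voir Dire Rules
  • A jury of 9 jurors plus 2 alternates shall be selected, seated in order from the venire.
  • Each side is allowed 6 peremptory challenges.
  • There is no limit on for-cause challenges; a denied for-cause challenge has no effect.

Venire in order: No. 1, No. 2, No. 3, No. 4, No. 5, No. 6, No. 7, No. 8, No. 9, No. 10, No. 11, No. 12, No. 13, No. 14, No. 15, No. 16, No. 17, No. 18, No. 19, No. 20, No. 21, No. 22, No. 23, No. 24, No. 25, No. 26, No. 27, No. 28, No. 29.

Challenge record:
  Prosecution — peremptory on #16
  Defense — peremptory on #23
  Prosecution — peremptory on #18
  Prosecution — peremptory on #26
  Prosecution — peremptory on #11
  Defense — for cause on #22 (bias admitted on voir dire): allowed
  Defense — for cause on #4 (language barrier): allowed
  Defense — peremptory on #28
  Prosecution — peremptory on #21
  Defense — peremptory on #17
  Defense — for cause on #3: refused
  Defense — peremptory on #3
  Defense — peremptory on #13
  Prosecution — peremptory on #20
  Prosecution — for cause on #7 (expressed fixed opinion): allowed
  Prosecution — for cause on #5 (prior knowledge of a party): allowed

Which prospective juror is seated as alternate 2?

24

Removed: #3, #4, #5, #7, #11, #13, #16, #17, #18, #20, #21, #22, #23, #26, #28.
Seating in order: seats 1–9 → #1, #2, #6, #8, #9, #10, #12, #14, #15; alternates → #19, #24.
So alternate 2 is #24.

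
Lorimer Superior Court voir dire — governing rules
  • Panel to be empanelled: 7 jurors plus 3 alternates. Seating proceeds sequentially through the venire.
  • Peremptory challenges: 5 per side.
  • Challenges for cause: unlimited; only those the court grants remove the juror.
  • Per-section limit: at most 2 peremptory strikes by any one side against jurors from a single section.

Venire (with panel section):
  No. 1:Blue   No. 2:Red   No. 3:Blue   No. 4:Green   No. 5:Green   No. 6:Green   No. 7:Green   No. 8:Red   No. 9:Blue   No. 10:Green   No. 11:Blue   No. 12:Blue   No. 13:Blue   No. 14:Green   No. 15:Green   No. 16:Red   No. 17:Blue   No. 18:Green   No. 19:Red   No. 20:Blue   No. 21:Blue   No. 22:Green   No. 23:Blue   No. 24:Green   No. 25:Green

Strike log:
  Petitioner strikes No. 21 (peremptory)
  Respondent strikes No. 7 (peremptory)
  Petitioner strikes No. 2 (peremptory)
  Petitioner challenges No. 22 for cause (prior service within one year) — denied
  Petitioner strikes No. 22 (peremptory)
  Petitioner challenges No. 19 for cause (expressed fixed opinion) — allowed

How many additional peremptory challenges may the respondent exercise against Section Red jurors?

2

Respondent peremptories so far: #7 — 1 of 5 used, 4 left overall.
Against Section Red: none yet — per-section cap 2 leaves 2.
Binding limit: min(4, 2) = 2.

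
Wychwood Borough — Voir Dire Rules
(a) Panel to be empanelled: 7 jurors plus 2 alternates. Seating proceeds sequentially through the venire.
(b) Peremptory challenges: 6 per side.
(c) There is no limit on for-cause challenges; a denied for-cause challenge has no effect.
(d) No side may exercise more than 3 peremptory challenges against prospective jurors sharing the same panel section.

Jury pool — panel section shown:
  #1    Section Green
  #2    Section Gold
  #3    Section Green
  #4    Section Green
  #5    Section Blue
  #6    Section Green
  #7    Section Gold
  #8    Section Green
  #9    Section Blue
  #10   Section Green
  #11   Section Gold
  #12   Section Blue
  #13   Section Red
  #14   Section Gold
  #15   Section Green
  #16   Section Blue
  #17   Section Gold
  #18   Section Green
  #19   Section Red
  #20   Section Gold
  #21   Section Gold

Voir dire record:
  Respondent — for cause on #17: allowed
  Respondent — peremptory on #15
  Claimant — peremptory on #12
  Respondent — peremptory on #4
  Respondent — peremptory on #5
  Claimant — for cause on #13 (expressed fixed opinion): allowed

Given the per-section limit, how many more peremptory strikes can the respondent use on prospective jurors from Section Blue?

2

Respondent peremptories so far: #15, #4, #5 — 3 of 6 used, 3 left overall.
Against Section Blue: #5 — 1 used; per-section cap 3 leaves 2.
Binding limit: min(3, 2) = 2.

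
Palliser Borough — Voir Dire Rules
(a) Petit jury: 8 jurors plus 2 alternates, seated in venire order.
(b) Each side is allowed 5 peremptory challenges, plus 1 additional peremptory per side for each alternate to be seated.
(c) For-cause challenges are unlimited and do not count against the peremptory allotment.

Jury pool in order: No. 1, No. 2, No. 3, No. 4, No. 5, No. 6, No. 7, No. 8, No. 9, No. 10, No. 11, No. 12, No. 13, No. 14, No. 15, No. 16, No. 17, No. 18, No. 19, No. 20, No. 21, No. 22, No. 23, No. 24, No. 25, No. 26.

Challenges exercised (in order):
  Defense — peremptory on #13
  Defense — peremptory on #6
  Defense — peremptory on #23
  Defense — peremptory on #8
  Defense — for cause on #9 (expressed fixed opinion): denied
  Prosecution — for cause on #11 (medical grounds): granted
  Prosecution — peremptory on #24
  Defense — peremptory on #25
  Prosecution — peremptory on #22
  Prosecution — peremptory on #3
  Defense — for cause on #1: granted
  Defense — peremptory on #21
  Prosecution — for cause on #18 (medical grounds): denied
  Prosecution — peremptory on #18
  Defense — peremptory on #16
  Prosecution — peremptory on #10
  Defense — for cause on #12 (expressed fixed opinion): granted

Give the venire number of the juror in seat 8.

Removed: #1, #3, #6, #8, #10, #11, #12, #13, #16, #18, #21, #22, #23, #24, #25. (#9 stays — for-cause denied.)
Seating in order: seats 1–8 → #2, #4, #5, #7, #9, #14, #15, #17; alternates → #19, #20.
So seat 8 is #17.

17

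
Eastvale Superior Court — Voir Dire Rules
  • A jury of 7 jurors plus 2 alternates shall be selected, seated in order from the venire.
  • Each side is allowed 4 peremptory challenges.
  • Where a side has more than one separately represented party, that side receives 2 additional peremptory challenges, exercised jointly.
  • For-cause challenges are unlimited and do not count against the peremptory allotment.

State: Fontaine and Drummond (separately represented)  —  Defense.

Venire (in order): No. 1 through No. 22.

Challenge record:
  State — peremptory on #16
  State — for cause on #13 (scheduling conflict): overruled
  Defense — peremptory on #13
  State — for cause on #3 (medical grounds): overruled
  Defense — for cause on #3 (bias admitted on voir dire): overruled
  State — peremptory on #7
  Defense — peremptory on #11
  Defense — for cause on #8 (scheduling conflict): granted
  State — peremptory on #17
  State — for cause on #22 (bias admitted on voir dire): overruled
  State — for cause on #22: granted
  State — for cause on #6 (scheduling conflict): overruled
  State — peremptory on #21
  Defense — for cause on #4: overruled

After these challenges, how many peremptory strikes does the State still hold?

State allotment: 4 base + 2 multi-party = 6.
State peremptories used: #16, #7, #17, #21 — 4 (for-cause on #13, #3, #22, #22, #6 don't count).
Remaining: 6 − 4 = 2.

2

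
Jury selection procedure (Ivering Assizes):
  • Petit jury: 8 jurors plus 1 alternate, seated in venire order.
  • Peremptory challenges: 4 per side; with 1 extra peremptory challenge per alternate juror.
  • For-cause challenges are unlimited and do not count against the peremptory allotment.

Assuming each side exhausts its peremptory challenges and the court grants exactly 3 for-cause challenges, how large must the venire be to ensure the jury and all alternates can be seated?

22

Seats to fill: 8 + 1 alternates = 9.
Peremptories: 4 + 1×1 = 5 per side × 2 sides = 10.
For-cause removals: 3.
Minimum venire: 9 + 10 + 3 = 22.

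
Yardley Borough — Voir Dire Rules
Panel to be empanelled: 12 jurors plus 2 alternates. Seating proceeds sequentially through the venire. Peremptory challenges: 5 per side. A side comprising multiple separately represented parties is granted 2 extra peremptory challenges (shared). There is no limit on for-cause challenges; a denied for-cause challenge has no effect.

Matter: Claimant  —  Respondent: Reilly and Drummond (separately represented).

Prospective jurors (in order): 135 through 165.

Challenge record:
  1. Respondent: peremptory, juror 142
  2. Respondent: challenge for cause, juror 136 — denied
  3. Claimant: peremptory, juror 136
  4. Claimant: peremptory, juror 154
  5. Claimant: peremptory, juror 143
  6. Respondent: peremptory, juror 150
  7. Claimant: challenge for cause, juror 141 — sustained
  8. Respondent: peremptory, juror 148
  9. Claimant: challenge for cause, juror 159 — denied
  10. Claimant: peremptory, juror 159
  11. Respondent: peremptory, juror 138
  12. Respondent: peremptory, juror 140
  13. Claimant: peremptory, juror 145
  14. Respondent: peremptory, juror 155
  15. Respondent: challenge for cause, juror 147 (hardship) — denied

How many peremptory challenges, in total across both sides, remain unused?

1

Claimant allotment: 5. Respondent allotment: 5 base + 2 multi-party = 7.
Claimant peremptories used: #136, #154, #143, #159, #145 — 5 (for-cause on #141, #159 don't count).
Respondent peremptories used: #142, #150, #148, #138, #140, #155 — 6 (for-cause on #136, #147 don't count).
Remaining: (5 − 5) + (7 − 6) = 1.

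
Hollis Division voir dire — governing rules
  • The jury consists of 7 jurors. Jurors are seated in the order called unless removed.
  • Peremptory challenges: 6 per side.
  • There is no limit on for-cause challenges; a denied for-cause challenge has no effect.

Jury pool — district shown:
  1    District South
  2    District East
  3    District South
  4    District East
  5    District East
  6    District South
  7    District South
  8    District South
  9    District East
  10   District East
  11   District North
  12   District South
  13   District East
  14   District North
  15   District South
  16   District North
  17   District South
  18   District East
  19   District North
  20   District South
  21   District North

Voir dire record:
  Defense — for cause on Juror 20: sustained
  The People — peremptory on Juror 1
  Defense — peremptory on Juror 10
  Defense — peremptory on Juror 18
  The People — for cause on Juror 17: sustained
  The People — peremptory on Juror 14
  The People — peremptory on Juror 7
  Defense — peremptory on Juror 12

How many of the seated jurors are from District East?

4

Removed: #1, #7, #10, #12, #14, #17, #18, #20.
Seated jurors 1–7: #2, #3, #4, #5, #6, #8, #9.
Of those, in District East: #2, #4, #5, #9 → 4.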